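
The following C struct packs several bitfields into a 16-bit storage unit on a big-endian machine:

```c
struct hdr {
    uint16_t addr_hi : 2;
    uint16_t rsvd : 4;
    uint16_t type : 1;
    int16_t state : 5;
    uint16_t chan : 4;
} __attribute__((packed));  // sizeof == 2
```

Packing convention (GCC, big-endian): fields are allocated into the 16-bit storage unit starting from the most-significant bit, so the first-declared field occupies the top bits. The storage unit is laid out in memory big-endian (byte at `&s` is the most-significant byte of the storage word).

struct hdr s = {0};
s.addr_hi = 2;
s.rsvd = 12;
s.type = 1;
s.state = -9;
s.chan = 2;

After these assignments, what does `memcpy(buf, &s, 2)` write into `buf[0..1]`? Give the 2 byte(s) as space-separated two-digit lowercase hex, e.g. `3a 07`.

b3 72

addr_hi (2b) val=2 bits=0x2 at bit 14: 0x8000
rsvd (4b) val=12 bits=0xc at bit 10: 0xb000
type (1b) val=1 bits=0x1 at bit 9: 0xb200
state (5b) val=-9 bits=0x17 at bit 4: 0xb370
chan (4b) val=2 bits=0x2 at bit 0: 0xb372
word = 0xb372 → big-endian bytes:
  [0]=0xb3  [1]=0x72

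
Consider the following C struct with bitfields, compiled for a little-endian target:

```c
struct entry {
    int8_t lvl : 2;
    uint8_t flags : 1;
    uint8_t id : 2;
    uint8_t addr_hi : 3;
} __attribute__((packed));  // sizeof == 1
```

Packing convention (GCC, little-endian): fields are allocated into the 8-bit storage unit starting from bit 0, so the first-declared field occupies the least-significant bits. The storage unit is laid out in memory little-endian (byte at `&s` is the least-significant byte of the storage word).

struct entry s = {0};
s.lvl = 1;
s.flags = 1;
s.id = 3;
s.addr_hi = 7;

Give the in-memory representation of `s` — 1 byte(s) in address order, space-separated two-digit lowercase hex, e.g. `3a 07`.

[0+:2] lvl=1 & 0x3 = 0x1; word=0x01
[2+:1] flags=1 & 0x1 = 0x1; word=0x05
[3+:2] id=3 & 0x3 = 0x3; word=0x1d
[5+:3] addr_hi=7 & 0x7 = 0x7; word=0xfd
word = 0xfd → little-endian bytes:
  [0]=0xfd

fd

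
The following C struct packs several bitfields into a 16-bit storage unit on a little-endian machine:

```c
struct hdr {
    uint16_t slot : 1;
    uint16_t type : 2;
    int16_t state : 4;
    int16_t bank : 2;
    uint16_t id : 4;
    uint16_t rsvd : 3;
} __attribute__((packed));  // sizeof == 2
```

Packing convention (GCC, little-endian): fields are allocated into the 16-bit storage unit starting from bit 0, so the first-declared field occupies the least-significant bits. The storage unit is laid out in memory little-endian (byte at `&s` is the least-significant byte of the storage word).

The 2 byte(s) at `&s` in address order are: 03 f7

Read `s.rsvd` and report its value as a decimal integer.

[0]=0x03 [1]=0xf7 (little-endian) → word 0xf703
slot:1 @ bit 0 → (0xf703>>0)&0x1 = 0x1
type:2 @ bit 1 → (0xf703>>1)&0x3 = 0x1
state:4 @ bit 3 → (0xf703>>3)&0xf = 0x0
bank:2 @ bit 7 → (0xf703>>7)&0x3 = 0x2
id:4 @ bit 9 → (0xf703>>9)&0xf = 0xb
rsvd:3 @ bit 13 → (0xf703>>13)&0x7 = 0x7  ←

7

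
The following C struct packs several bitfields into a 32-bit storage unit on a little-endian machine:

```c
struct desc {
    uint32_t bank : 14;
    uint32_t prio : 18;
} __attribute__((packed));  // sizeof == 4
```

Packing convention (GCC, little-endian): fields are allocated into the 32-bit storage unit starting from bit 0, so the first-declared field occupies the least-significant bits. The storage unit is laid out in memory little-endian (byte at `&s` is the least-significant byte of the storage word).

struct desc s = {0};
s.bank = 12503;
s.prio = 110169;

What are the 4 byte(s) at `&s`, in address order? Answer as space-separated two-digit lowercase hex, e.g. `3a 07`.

bank:14 = 12503 → 0x30d7 << 0 → word 0x000030d7
prio:18 = 110169 → 0x1ae59 << 14 → word 0x6b9670d7
word = 0x6b9670d7 → little-endian bytes:
  [0]=0xd7  [1]=0x70  [2]=0x96  [3]=0x6b

d7 70 96 6b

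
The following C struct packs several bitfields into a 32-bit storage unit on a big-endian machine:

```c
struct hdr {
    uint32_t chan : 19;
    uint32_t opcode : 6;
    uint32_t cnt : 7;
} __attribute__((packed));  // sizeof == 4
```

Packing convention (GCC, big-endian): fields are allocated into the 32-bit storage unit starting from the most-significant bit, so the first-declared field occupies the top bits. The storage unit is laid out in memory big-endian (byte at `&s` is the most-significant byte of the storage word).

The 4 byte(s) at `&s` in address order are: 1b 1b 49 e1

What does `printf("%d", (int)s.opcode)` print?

[0]=0x1b [1]=0x1b [2]=0x49 [3]=0xe1 (big-endian) → word 0x1b1b49e1
chan [13+:19] = (word>>13) & 0x7ffff = 55514
opcode [7+:6] = (word>>7) & 0x3f = 19  ←
cnt [0+:7] = (word>>0) & 0x7f = 97

19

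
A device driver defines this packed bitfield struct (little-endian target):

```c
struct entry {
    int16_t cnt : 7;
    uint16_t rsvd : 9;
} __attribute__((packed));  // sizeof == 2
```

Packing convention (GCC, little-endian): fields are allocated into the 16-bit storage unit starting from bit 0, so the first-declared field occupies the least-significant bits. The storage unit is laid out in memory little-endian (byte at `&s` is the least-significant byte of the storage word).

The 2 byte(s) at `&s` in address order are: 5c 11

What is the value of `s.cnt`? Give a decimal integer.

[0]=0x5c [1]=0x11 (little-endian) → word 0x115c
cnt:7 @ bit 0 → (0x115c>>0)&0x7f = 0x5c  ←
rsvd:9 @ bit 7 → (0x115c>>7)&0x1ff = 0x22
cnt signed 7b, MSB=1: 92 - 128 = -36

-36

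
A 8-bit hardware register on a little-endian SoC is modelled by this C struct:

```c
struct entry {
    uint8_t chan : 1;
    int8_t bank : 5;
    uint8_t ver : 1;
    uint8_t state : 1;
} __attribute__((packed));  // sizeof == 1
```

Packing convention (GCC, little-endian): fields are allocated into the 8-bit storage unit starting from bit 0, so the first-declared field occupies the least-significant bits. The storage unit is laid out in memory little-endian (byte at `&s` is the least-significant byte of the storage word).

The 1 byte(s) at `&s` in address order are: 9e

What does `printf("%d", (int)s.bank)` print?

15

[0]=0x9e (little-endian) → word 0x9e
chan:1 @ bit 0 → (0x9e>>0)&0x1 = 0x0
bank:5 @ bit 1 → (0x9e>>1)&0x1f = 0xf  ←
ver:1 @ bit 6 → (0x9e>>6)&0x1 = 0x0
state:1 @ bit 7 → (0x9e>>7)&0x1 = 0x1
bank signed 5b, MSB=0: value = 15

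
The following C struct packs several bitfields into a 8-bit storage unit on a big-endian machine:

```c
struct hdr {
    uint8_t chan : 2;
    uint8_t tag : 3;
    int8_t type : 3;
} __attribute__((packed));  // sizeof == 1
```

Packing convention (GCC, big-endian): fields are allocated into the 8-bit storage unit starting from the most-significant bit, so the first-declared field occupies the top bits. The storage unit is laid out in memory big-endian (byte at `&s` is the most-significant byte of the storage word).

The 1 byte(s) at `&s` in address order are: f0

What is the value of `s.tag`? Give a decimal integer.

6

[0]=0xf0 (big-endian) → word 0xf0
chan:2 @ bit 6 → (0xf0>>6)&0x3 = 0x3
tag:3 @ bit 3 → (0xf0>>3)&0x7 = 0x6  ←
type:3 @ bit 0 → (0xf0>>0)&0x7 = 0x0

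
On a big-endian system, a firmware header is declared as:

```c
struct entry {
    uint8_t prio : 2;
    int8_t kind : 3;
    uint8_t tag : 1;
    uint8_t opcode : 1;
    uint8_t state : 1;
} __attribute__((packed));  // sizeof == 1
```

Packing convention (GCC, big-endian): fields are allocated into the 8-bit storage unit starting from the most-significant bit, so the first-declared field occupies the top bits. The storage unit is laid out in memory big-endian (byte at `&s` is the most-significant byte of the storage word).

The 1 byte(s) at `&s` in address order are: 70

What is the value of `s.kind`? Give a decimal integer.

[0]=0x70 (big-endian) → word 0x70
prio [6+:2] = (word>>6) & 0x3 = 1
kind [3+:3] = (word>>3) & 0x7 = 6  ←
tag [2+:1] = (word>>2) & 0x1 = 0
opcode [1+:1] = (word>>1) & 0x1 = 0
state [0+:1] = (word>>0) & 0x1 = 0
kind signed 3b, MSB=1: 6 - 8 = -2

-2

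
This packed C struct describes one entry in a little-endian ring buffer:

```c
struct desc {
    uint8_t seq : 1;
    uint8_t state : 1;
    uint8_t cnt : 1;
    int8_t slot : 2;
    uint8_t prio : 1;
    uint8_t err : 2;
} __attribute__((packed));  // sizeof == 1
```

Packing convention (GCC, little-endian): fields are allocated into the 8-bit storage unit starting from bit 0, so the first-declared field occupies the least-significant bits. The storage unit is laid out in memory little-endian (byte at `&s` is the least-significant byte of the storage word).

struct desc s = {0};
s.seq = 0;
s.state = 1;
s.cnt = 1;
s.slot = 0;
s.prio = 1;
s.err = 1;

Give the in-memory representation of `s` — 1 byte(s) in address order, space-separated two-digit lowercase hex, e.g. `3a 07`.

[0+:1] seq=0 & 0x1 = 0x0; word=0x00
[1+:1] state=1 & 0x1 = 0x1; word=0x02
[2+:1] cnt=1 & 0x1 = 0x1; word=0x06
[3+:2] slot=0 & 0x3 = 0x0; word=0x06
[5+:1] prio=1 & 0x1 = 0x1; word=0x26
[6+:2] err=1 & 0x3 = 0x1; word=0x66
word = 0x66 → little-endian bytes:
  [0]=0x66

66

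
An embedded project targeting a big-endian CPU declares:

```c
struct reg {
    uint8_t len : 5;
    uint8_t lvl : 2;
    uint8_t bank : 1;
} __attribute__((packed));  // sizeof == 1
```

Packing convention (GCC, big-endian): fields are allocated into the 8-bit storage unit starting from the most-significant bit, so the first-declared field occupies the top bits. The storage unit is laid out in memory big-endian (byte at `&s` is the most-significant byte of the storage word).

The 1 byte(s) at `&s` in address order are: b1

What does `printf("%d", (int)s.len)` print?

[0]=0xb1 (big-endian) → word 0xb1
len:5 @ bit 3 → (0xb1>>3)&0x1f = 0x16  ←
lvl:2 @ bit 1 → (0xb1>>1)&0x3 = 0x0
bank:1 @ bit 0 → (0xb1>>0)&0x1 = 0x1

22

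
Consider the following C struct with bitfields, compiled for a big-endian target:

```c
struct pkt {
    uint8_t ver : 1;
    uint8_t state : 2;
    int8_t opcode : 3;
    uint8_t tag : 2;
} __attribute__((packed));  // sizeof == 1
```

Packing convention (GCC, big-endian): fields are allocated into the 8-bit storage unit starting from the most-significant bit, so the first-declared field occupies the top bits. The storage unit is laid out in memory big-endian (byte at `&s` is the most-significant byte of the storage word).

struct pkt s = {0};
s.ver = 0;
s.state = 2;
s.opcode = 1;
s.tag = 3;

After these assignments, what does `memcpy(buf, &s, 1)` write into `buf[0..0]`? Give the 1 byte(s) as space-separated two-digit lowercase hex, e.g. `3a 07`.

47

ver:1 = 0 → 0x0 << 7 → word 0x00
state:2 = 2 → 0x2 << 5 → word 0x40
opcode:3 = 1 → 0x1 << 2 → word 0x44
tag:2 = 3 → 0x3 << 0 → word 0x47
word = 0x47 → big-endian bytes:
  [0]=0x47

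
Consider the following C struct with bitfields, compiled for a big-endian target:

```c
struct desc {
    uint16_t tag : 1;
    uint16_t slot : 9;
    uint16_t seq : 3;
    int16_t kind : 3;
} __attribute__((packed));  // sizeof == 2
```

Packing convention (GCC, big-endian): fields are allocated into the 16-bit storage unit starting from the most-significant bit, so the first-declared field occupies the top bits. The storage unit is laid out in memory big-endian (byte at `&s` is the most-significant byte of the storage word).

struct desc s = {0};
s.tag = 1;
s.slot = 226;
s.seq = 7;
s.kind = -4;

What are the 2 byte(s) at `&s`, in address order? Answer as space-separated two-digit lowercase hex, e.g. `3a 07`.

tag (1b) val=1 bits=0x1 at bit 15: 0x8000
slot (9b) val=226 bits=0xe2 at bit 6: 0xb880
seq (3b) val=7 bits=0x7 at bit 3: 0xb8b8
kind (3b) val=-4 bits=0x4 at bit 0: 0xb8bc
word = 0xb8bc → big-endian bytes:
  [0]=0xb8  [1]=0xbc

b8 bc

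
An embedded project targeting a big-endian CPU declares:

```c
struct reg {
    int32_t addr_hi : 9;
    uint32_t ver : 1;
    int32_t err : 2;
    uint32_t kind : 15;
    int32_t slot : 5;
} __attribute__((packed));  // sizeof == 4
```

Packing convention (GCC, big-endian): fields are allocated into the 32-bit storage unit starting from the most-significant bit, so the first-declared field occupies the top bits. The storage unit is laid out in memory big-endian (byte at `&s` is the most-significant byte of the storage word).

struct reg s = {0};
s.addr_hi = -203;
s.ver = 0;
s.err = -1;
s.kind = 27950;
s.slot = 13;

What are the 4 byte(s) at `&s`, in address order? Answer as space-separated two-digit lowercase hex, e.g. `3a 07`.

9a bd a5 cd

addr_hi (9b) val=-203 bits=0x135 at bit 23: 0x9a800000
ver (1b) val=0 bits=0x0 at bit 22: 0x9a800000
err (2b) val=-1 bits=0x3 at bit 20: 0x9ab00000
kind (15b) val=27950 bits=0x6d2e at bit 5: 0x9abda5c0
slot (5b) val=13 bits=0xd at bit 0: 0x9abda5cd
word = 0x9abda5cd → big-endian bytes:
  [0]=0x9a  [1]=0xbd  [2]=0xa5  [3]=0xcd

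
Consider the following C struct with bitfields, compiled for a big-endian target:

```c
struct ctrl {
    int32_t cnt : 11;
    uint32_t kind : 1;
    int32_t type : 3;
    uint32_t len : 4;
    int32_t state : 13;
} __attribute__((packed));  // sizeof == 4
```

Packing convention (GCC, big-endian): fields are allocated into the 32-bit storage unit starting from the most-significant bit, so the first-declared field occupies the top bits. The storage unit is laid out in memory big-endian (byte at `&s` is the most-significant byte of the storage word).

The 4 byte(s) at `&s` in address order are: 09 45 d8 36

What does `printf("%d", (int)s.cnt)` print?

74

[0]=0x09 [1]=0x45 [2]=0xd8 [3]=0x36 (big-endian) → word 0x0945d836
cnt:11 @ bit 21 → (0x0945d836>>21)&0x7ff = 0x4a  ←
kind:1 @ bit 20 → (0x0945d836>>20)&0x1 = 0x0
type:3 @ bit 17 → (0x0945d836>>17)&0x7 = 0x2
len:4 @ bit 13 → (0x0945d836>>13)&0xf = 0xe
state:13 @ bit 0 → (0x0945d836>>0)&0x1fff = 0x1836
cnt signed 11b, MSB=0: value = 74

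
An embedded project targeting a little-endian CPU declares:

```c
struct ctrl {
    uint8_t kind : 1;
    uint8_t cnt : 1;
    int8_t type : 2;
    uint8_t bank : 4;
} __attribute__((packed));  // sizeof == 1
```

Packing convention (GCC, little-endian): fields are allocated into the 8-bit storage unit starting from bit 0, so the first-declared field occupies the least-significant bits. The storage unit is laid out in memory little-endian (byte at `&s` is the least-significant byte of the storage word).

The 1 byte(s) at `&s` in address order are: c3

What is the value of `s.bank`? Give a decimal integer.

[0]=0xc3 (little-endian) → word 0xc3
kind:1 @ bit 0 → (0xc3>>0)&0x1 = 0x1
cnt:1 @ bit 1 → (0xc3>>1)&0x1 = 0x1
type:2 @ bit 2 → (0xc3>>2)&0x3 = 0x0
bank:4 @ bit 4 → (0xc3>>4)&0xf = 0xc  ←

12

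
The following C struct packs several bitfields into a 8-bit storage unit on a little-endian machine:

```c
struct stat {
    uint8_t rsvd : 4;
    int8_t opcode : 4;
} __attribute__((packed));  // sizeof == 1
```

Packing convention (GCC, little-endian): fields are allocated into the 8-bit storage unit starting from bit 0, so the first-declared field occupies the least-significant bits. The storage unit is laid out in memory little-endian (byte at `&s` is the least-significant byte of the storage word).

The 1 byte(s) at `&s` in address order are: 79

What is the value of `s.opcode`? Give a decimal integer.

7

[0]=0x79 (little-endian) → word 0x79
rsvd:4 @ bit 0 → (0x79>>0)&0xf = 0x9
opcode:4 @ bit 4 → (0x79>>4)&0xf = 0x7  ←
opcode signed 4b, MSB=0: value = 7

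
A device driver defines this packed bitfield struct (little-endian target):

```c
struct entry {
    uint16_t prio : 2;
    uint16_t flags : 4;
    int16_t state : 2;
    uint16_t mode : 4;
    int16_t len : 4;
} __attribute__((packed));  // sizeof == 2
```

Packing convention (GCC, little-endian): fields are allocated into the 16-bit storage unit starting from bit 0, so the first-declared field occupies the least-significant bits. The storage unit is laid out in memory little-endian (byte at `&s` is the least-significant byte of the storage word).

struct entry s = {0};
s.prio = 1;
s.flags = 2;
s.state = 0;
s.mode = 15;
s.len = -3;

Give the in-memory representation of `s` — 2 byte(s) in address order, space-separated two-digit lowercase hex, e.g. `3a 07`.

09 df

[0+:2] prio=1 & 0x3 = 0x1; word=0x0001
[2+:4] flags=2 & 0xf = 0x2; word=0x0009
[6+:2] state=0 & 0x3 = 0x0; word=0x0009
[8+:4] mode=15 & 0xf = 0xf; word=0x0f09
[12+:4] len=-3 & 0xf = 0xd; word=0xdf09
word = 0xdf09 → little-endian bytes:
  [0]=0x09  [1]=0xdf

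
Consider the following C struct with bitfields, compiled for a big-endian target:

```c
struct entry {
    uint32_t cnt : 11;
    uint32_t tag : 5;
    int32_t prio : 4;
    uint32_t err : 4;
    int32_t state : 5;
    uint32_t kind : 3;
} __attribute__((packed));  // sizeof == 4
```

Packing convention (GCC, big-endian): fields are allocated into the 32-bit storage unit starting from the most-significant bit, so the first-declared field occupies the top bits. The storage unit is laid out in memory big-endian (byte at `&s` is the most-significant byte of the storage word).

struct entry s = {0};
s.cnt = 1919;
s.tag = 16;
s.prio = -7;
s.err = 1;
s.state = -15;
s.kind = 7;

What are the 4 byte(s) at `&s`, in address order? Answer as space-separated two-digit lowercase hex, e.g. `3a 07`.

cnt:11 = 1919 → 0x77f << 21 → word 0xefe00000
tag:5 = 16 → 0x10 << 16 → word 0xeff00000
prio:4 = -7 → 0x9 << 12 → word 0xeff09000
err:4 = 1 → 0x1 << 8 → word 0xeff09100
state:5 = -15 → 0x11 << 3 → word 0xeff09188
kind:3 = 7 → 0x7 << 0 → word 0xeff0918f
word = 0xeff0918f → big-endian bytes:
  [0]=0xef  [1]=0xf0  [2]=0x91  [3]=0x8f

ef f0 91 8f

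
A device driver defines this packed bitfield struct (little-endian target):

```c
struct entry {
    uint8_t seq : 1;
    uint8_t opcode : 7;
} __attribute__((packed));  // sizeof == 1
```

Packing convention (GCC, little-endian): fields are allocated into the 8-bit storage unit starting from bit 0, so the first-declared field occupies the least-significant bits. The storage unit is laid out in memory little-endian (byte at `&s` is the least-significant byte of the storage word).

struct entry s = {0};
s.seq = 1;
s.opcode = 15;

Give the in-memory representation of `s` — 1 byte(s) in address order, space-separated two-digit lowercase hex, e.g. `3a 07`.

[0+:1] seq=1 & 0x1 = 0x1; word=0x01
[1+:7] opcode=15 & 0x7f = 0xf; word=0x1f
word = 0x1f → little-endian bytes:
  [0]=0x1f

1f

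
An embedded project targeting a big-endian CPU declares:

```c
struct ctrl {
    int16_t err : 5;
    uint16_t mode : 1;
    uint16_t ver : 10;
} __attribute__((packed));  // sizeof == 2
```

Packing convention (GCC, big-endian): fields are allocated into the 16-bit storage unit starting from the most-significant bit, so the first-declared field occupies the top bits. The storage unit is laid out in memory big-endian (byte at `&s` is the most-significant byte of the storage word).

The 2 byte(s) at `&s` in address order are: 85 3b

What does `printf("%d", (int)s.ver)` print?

[0]=0x85 [1]=0x3b (big-endian) → word 0x853b
err [11+:5] = (word>>11) & 0x1f = 16
mode [10+:1] = (word>>10) & 0x1 = 1
ver [0+:10] = (word>>0) & 0x3ff = 315  ←

315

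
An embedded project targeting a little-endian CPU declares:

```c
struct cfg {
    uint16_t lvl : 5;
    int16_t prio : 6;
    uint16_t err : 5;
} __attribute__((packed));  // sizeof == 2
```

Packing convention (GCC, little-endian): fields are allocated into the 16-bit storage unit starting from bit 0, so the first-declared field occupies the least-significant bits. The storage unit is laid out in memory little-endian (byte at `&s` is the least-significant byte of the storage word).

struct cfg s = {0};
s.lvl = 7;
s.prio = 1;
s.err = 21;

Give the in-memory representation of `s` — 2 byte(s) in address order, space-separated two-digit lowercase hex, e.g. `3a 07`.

lvl (5b) val=7 bits=0x7 at bit 0: 0x0007
prio (6b) val=1 bits=0x1 at bit 5: 0x0027
err (5b) val=21 bits=0x15 at bit 11: 0xa827
word = 0xa827 → little-endian bytes:
  [0]=0x27  [1]=0xa8

27 a8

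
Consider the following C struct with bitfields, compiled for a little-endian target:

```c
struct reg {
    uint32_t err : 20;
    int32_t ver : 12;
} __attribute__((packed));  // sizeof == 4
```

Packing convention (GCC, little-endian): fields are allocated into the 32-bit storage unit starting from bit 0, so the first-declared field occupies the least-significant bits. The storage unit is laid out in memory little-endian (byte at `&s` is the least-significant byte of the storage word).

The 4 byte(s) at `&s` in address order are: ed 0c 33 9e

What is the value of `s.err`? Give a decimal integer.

[0]=0xed [1]=0x0c [2]=0x33 [3]=0x9e (little-endian) → word 0x9e330ced
err [0+:20] = (word>>0) & 0xfffff = 199917  ←
ver [20+:12] = (word>>20) & 0xfff = 2531

199917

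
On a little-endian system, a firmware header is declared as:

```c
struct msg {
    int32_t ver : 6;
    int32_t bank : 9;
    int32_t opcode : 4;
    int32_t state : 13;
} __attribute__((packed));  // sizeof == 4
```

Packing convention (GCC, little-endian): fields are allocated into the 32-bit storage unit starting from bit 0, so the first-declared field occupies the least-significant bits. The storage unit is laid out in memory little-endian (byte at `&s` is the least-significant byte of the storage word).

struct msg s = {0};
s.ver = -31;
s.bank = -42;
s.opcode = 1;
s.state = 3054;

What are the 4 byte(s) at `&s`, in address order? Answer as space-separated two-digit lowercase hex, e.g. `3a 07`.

a1 f5 70 5f

ver (6b) val=-31 bits=0x21 at bit 0: 0x00000021
bank (9b) val=-42 bits=0x1d6 at bit 6: 0x000075a1
opcode (4b) val=1 bits=0x1 at bit 15: 0x0000f5a1
state (13b) val=3054 bits=0xbee at bit 19: 0x5f70f5a1
word = 0x5f70f5a1 → little-endian bytes:
  [0]=0xa1  [1]=0xf5  [2]=0x70  [3]=0x5f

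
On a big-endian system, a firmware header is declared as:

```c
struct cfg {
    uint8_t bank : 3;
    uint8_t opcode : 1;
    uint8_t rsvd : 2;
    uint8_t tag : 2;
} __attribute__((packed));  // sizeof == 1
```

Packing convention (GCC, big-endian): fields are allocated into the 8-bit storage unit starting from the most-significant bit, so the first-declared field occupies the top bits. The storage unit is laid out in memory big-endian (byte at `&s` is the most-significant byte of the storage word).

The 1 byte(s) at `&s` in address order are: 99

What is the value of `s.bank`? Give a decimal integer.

4

[0]=0x99 (big-endian) → word 0x99
bank:3 @ bit 5 → (0x99>>5)&0x7 = 0x4  ←
opcode:1 @ bit 4 → (0x99>>4)&0x1 = 0x1
rsvd:2 @ bit 2 → (0x99>>2)&0x3 = 0x2
tag:2 @ bit 0 → (0x99>>0)&0x3 = 0x1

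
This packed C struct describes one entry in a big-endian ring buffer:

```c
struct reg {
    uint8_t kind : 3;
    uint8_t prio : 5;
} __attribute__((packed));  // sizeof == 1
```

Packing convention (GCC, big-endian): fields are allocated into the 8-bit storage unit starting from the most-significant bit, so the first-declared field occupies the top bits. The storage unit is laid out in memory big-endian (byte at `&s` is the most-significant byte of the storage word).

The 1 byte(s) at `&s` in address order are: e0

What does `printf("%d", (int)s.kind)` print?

7

[0]=0xe0 (big-endian) → word 0xe0
kind:3 @ bit 5 → (0xe0>>5)&0x7 = 0x7  ←
prio:5 @ bit 0 → (0xe0>>0)&0x1f = 0x0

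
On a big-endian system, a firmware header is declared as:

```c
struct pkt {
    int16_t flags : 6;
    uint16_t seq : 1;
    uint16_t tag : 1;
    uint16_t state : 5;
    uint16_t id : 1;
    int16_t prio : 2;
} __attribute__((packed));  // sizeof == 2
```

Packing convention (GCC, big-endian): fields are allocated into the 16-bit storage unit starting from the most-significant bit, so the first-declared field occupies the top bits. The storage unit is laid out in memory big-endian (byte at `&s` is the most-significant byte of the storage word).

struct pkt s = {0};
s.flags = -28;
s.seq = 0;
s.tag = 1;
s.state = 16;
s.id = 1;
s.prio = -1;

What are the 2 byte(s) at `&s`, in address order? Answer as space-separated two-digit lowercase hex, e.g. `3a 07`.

flags:6 = -28 → 0x24 << 10 → word 0x9000
seq:1 = 0 → 0x0 << 9 → word 0x9000
tag:1 = 1 → 0x1 << 8 → word 0x9100
state:5 = 16 → 0x10 << 3 → word 0x9180
id:1 = 1 → 0x1 << 2 → word 0x9184
prio:2 = -1 → 0x3 << 0 → word 0x9187
word = 0x9187 → big-endian bytes:
  [0]=0x91  [1]=0x87

91 87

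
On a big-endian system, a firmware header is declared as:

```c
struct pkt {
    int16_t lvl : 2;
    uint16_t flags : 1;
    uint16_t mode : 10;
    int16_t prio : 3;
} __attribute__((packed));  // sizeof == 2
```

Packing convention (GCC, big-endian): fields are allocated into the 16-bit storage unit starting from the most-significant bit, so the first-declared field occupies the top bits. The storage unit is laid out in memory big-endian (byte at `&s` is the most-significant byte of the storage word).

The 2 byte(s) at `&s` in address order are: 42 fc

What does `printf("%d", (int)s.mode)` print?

[0]=0x42 [1]=0xfc (big-endian) → word 0x42fc
lvl [14+:2] = (word>>14) & 0x3 = 1
flags [13+:1] = (word>>13) & 0x1 = 0
mode [3+:10] = (word>>3) & 0x3ff = 95  ←
prio [0+:3] = (word>>0) & 0x7 = 4

95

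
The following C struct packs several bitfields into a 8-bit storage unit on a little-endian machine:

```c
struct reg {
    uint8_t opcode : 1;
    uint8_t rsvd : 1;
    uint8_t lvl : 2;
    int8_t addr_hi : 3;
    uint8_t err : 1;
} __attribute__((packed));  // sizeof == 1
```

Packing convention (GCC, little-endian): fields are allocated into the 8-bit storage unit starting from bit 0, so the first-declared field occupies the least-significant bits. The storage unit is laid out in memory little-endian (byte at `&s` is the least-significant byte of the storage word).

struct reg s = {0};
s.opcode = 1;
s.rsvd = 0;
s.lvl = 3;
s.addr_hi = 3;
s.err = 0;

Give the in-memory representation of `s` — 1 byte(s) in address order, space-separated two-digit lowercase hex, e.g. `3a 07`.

3d

[0+:1] opcode=1 & 0x1 = 0x1; word=0x01
[1+:1] rsvd=0 & 0x1 = 0x0; word=0x01
[2+:2] lvl=3 & 0x3 = 0x3; word=0x0d
[4+:3] addr_hi=3 & 0x7 = 0x3; word=0x3d
[7+:1] err=0 & 0x1 = 0x0; word=0x3d
word = 0x3d → little-endian bytes:
  [0]=0x3d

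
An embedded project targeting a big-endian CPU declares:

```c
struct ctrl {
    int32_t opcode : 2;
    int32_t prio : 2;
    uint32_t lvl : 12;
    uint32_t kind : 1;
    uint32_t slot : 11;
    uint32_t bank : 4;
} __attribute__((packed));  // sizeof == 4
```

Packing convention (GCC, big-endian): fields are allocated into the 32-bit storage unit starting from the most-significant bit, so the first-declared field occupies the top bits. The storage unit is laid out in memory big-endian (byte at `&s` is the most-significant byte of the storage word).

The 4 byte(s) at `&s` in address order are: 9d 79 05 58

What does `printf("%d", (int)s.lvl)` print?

3449

[0]=0x9d [1]=0x79 [2]=0x05 [3]=0x58 (big-endian) → word 0x9d790558
opcode:2 @ bit 30 → (0x9d790558>>30)&0x3 = 0x2
prio:2 @ bit 28 → (0x9d790558>>28)&0x3 = 0x1
lvl:12 @ bit 16 → (0x9d790558>>16)&0xfff = 0xd79  ←
kind:1 @ bit 15 → (0x9d790558>>15)&0x1 = 0x0
slot:11 @ bit 4 → (0x9d790558>>4)&0x7ff = 0x55
bank:4 @ bit 0 → (0x9d790558>>0)&0xf = 0x8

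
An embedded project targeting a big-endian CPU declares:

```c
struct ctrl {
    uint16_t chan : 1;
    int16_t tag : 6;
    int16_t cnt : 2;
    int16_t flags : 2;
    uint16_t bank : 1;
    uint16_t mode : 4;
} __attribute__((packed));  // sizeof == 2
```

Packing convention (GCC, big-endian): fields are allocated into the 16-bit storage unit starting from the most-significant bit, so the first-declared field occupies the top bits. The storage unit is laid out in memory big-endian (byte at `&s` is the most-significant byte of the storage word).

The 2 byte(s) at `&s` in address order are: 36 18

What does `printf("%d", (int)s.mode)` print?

8

[0]=0x36 [1]=0x18 (big-endian) → word 0x3618
chan:1 @ bit 15 → (0x3618>>15)&0x1 = 0x0
tag:6 @ bit 9 → (0x3618>>9)&0x3f = 0x1b
cnt:2 @ bit 7 → (0x3618>>7)&0x3 = 0x0
flags:2 @ bit 5 → (0x3618>>5)&0x3 = 0x0
bank:1 @ bit 4 → (0x3618>>4)&0x1 = 0x1
mode:4 @ bit 0 → (0x3618>>0)&0xf = 0x8  ←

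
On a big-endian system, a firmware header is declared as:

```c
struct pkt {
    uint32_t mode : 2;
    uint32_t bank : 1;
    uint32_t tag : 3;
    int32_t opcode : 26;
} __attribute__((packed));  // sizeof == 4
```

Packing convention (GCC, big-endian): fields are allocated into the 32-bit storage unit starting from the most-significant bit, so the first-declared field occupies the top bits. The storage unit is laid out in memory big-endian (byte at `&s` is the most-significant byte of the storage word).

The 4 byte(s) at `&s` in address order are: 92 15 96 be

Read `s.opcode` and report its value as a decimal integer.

[0]=0x92 [1]=0x15 [2]=0x96 [3]=0xbe (big-endian) → word 0x921596be
mode:2 @ bit 30 → (0x921596be>>30)&0x3 = 0x2
bank:1 @ bit 29 → (0x921596be>>29)&0x1 = 0x0
tag:3 @ bit 26 → (0x921596be>>26)&0x7 = 0x4
opcode:26 @ bit 0 → (0x921596be>>0)&0x3ffffff = 0x21596be  ←
opcode signed 26b, MSB=1: 34969278 - 67108864 = -32139586

-32139586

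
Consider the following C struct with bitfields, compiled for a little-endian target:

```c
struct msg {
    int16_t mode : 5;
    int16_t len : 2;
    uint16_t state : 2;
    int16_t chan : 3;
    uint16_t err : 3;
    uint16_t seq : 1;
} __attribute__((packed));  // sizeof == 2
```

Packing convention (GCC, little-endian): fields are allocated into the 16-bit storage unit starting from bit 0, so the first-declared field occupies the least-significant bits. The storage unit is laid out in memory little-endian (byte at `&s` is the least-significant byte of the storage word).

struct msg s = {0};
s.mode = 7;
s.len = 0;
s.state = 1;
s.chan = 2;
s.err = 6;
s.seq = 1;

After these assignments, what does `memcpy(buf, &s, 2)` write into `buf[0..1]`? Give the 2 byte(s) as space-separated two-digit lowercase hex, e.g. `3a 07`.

[0+:5] mode=7 & 0x1f = 0x7; word=0x0007
[5+:2] len=0 & 0x3 = 0x0; word=0x0007
[7+:2] state=1 & 0x3 = 0x1; word=0x0087
[9+:3] chan=2 & 0x7 = 0x2; word=0x0487
[12+:3] err=6 & 0x7 = 0x6; word=0x6487
[15+:1] seq=1 & 0x1 = 0x1; word=0xe487
word = 0xe487 → little-endian bytes:
  [0]=0x87  [1]=0xe4

87 e4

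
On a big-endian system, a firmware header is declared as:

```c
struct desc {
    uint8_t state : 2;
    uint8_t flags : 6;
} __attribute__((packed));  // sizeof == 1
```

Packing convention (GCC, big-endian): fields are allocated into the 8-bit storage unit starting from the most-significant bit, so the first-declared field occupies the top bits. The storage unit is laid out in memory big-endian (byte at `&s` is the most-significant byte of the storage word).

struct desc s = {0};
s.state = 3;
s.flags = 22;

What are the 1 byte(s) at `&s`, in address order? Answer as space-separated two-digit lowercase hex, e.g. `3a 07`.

d6

[6+:2] state=3 & 0x3 = 0x3; word=0xc0
[0+:6] flags=22 & 0x3f = 0x16; word=0xd6
word = 0xd6 → big-endian bytes:
  [0]=0xd6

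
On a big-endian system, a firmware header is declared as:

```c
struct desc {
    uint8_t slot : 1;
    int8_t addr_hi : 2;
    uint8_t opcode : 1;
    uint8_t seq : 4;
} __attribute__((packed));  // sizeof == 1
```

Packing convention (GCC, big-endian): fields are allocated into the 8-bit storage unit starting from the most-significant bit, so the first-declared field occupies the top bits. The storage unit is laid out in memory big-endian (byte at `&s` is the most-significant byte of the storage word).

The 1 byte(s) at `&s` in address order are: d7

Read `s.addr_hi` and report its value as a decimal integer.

[0]=0xd7 (big-endian) → word 0xd7
slot:1 @ bit 7 → (0xd7>>7)&0x1 = 0x1
addr_hi:2 @ bit 5 → (0xd7>>5)&0x3 = 0x2  ←
opcode:1 @ bit 4 → (0xd7>>4)&0x1 = 0x1
seq:4 @ bit 0 → (0xd7>>0)&0xf = 0x7
addr_hi signed 2b, MSB=1: 2 - 4 = -2

-2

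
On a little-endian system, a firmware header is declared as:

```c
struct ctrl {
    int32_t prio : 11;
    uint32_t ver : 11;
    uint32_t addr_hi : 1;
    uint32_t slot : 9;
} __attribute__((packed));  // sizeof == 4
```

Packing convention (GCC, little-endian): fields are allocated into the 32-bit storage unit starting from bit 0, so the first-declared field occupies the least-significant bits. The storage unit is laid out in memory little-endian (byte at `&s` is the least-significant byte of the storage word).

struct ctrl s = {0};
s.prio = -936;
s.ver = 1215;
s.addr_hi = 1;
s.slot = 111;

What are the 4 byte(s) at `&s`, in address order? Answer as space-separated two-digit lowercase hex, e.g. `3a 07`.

58 fc e5 37

prio (11b) val=-936 bits=0x458 at bit 0: 0x00000458
ver (11b) val=1215 bits=0x4bf at bit 11: 0x0025fc58
addr_hi (1b) val=1 bits=0x1 at bit 22: 0x0065fc58
slot (9b) val=111 bits=0x6f at bit 23: 0x37e5fc58
word = 0x37e5fc58 → little-endian bytes:
  [0]=0x58  [1]=0xfc  [2]=0xe5  [3]=0x37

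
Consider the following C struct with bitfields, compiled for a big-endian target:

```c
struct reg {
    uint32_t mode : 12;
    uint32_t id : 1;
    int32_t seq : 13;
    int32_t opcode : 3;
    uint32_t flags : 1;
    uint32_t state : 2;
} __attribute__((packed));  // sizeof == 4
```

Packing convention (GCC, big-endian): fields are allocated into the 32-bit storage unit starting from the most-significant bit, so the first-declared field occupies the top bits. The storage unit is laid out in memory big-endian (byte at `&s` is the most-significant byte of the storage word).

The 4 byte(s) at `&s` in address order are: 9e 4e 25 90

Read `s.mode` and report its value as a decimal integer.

[0]=0x9e [1]=0x4e [2]=0x25 [3]=0x90 (big-endian) → word 0x9e4e2590
mode [20+:12] = (word>>20) & 0xfff = 2532  ←
id [19+:1] = (word>>19) & 0x1 = 1
seq [6+:13] = (word>>6) & 0x1fff = 6294
opcode [3+:3] = (word>>3) & 0x7 = 2
flags [2+:1] = (word>>2) & 0x1 = 0
state [0+:2] = (word>>0) & 0x3 = 0

2532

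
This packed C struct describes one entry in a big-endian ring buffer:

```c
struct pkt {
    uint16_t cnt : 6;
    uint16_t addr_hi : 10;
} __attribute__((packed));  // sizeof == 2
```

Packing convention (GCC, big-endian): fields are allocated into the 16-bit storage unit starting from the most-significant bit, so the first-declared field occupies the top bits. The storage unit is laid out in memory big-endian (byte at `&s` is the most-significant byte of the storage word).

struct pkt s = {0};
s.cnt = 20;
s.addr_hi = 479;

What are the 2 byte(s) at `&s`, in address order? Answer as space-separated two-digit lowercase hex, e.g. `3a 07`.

cnt:6 = 20 → 0x14 << 10 → word 0x5000
addr_hi:10 = 479 → 0x1df << 0 → word 0x51df
word = 0x51df → big-endian bytes:
  [0]=0x51  [1]=0xdf

51 df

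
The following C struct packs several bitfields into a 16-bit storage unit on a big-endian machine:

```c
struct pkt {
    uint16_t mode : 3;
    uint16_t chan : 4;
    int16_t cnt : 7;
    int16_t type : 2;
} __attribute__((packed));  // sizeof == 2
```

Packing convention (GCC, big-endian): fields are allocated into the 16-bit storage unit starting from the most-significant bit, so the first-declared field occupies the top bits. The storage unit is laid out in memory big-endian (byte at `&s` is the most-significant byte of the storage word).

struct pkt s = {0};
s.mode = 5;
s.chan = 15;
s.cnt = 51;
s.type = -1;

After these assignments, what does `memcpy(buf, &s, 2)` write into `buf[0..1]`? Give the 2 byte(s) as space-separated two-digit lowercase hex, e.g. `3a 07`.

mode (3b) val=5 bits=0x5 at bit 13: 0xa000
chan (4b) val=15 bits=0xf at bit 9: 0xbe00
cnt (7b) val=51 bits=0x33 at bit 2: 0xbecc
type (2b) val=-1 bits=0x3 at bit 0: 0xbecf
word = 0xbecf → big-endian bytes:
  [0]=0xbe  [1]=0xcf

be cf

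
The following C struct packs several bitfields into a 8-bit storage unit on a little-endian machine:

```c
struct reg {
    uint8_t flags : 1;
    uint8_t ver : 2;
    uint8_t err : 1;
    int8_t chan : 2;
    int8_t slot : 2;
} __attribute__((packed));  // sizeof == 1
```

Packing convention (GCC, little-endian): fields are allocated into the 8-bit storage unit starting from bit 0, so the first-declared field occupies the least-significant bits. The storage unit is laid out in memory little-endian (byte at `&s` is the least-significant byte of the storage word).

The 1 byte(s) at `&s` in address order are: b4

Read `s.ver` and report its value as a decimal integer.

2

[0]=0xb4 (little-endian) → word 0xb4
flags [0+:1] = (word>>0) & 0x1 = 0
ver [1+:2] = (word>>1) & 0x3 = 2  ←
err [3+:1] = (word>>3) & 0x1 = 0
chan [4+:2] = (word>>4) & 0x3 = 3
slot [6+:2] = (word>>6) & 0x3 = 2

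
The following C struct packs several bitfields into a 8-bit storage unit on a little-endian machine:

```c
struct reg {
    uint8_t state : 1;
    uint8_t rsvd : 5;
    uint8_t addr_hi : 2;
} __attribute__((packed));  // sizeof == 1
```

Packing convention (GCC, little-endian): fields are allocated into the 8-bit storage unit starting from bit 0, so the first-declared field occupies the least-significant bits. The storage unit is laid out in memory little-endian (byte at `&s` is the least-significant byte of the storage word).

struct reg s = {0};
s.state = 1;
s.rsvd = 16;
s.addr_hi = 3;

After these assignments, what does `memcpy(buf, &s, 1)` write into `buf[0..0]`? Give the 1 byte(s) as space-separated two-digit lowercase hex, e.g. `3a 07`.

state (1b) val=1 bits=0x1 at bit 0: 0x01
rsvd (5b) val=16 bits=0x10 at bit 1: 0x21
addr_hi (2b) val=3 bits=0x3 at bit 6: 0xe1
word = 0xe1 → little-endian bytes:
  [0]=0xe1

e1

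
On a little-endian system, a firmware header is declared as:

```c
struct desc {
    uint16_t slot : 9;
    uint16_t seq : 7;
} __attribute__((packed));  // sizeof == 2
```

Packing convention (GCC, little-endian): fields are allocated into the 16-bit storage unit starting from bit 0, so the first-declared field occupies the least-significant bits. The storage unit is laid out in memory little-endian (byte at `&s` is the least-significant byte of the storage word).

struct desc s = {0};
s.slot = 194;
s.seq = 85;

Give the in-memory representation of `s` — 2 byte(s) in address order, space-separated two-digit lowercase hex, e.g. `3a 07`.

slot:9 = 194 → 0xc2 << 0 → word 0x00c2
seq:7 = 85 → 0x55 << 9 → word 0xaac2
word = 0xaac2 → little-endian bytes:
  [0]=0xc2  [1]=0xaa

c2 aa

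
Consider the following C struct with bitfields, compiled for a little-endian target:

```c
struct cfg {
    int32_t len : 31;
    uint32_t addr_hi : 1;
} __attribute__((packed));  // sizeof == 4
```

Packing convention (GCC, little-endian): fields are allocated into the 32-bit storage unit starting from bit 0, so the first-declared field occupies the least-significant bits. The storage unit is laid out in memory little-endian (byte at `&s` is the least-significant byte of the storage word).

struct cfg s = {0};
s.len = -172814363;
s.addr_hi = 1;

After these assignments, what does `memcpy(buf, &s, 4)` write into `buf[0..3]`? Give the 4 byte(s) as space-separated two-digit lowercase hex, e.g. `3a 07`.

len:31 = -172814363 → 0x75b30fe5 << 0 → word 0x75b30fe5
addr_hi:1 = 1 → 0x1 << 31 → word 0xf5b30fe5
word = 0xf5b30fe5 → little-endian bytes:
  [0]=0xe5  [1]=0x0f  [2]=0xb3  [3]=0xf5

e5 0f b3 f5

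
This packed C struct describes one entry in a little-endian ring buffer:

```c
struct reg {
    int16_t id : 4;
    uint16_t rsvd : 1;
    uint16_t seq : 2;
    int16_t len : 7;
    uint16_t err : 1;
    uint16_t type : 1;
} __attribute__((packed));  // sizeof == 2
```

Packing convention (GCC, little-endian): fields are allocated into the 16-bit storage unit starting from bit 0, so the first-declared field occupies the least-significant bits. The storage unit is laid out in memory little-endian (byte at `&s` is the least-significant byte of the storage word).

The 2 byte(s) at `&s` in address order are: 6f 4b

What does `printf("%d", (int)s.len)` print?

[0]=0x6f [1]=0x4b (little-endian) → word 0x4b6f
id [0+:4] = (word>>0) & 0xf = 15
rsvd [4+:1] = (word>>4) & 0x1 = 0
seq [5+:2] = (word>>5) & 0x3 = 3
len [7+:7] = (word>>7) & 0x7f = 22  ←
err [14+:1] = (word>>14) & 0x1 = 1
type [15+:1] = (word>>15) & 0x1 = 0
len signed 7b, MSB=0: value = 22

22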